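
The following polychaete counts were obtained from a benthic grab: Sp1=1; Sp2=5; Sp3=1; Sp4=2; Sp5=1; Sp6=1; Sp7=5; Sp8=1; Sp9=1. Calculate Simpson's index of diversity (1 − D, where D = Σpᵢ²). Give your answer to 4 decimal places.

Total N = 1+5+1+2+1+1+5+1+1 = 18, so the proportions are 0.055556, 0.277778, 0.055556, 0.111111, 0.055556, 0.055556, 0.277778, 0.055556, 0.055556 (working shown to 6 dp, full precision carried).
D = 0.055556² + 0.277778² + 0.055556² + 0.111111² + 0.055556² + 0.055556² + 0.277778² + 0.055556² + 0.055556² = 0.003086 + 0.077160 + 0.003086 + 0.012346 + 0.003086 + 0.003086 + 0.077160 + 0.003086 + 0.003086 = 0.185185.
So 1 − D = 0.814815, i.e. 0.8148 to 4 decimal places.

0.8148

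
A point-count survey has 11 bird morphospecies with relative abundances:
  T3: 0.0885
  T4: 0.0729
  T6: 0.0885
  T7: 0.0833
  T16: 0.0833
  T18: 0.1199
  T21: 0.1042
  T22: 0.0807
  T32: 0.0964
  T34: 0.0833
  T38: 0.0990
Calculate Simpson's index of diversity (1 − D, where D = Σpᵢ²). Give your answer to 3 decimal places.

D = 0.0885² + 0.0729² + 0.0885² + 0.0833² + 0.0833² + 0.1199² + 0.1042² + 0.0807² + 0.0964² + 0.0833² + 0.099² = 0.00783 + 0.00531 + 0.00783 + 0.00694 + 0.00694 + 0.01438 + 0.01086 + 0.00651 + 0.00929 + 0.00694 + 0.00980 = 0.09264 (working shown to 5 dp, full precision carried).
So 1 − D = 0.90736, i.e. 0.907 to 3 decimal places.

0.907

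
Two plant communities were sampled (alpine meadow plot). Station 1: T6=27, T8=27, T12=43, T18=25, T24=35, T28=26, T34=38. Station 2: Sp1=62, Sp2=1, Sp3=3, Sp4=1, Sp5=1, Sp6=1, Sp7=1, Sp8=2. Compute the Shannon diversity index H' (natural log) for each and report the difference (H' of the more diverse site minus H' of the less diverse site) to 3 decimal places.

Station 1: N=221, proportions 0.1221719, 0.1221719, 0.1945701, 0.1131222, 0.158371, 0.1176471, 0.1719457, giving H' = 1.9250647 (working shown to 7 dp, full precision carried).
Station 2: N=72, proportions 0.8611111, 0.0138889, 0.0416667, 0.0138889, 0.0138889, 0.0138889, 0.0138889, 0.0277778, giving H' = 0.6577152.
Difference = |1.9250647 − 0.6577152| = 1.2673495, i.e. 1.267 to 3 decimal places.

1.267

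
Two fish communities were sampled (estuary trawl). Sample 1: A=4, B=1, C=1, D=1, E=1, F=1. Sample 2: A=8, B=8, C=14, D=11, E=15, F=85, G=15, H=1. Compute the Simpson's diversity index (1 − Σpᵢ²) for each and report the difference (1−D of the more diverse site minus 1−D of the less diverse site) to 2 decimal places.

Sample 1: N=9, proportions 0.4444, 0.1111, 0.1111, 0.1111, 0.1111, 0.1111, giving 1−D = 0.7407 (working shown to 4 dp, full precision carried).
Sample 2: N=157, proportions 0.051, 0.051, 0.0892, 0.0701, 0.0955, 0.5414, 0.0955, 0.0064, giving 1−D = 0.6705.
Difference = |0.7407 − 0.6705| = 0.0702, i.e. 0.07 to 2 decimal places.

0.07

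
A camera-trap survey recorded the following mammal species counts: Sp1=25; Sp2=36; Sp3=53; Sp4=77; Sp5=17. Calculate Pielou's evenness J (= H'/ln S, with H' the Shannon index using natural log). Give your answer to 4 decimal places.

0.9191

Total N = 25+36+53+77+17 = 208, so the proportions are 0.120192, 0.173077, 0.254808, 0.370192, 0.081731 (working shown to 6 dp, full precision carried).
H' = −Σ pᵢ ln pᵢ = −((-0.254647) + (-0.303580) + (-0.348385) + (-0.367872) + (-0.204680)) = 1.479165.
With S = 5 species, ln S = 1.609438, so J = 1.479165/1.609438 = 0.919057, i.e. 0.9191 to 4 decimal places.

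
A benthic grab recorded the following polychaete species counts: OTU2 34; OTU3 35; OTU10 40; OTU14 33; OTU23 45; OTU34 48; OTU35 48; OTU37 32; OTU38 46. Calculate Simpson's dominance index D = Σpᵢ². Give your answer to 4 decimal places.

0.1139

Total N = 34+35+40+33+45+48+48+32+46 = 361, so the proportions are 0.094183, 0.096953, 0.110803, 0.091413, 0.124654, 0.132964, 0.132964, 0.088643, 0.127424 (working shown to 6 dp, full precision carried).
D = 0.094183² + 0.096953² + 0.110803² + 0.091413² + 0.124654² + 0.132964² + 0.132964² + 0.088643² + 0.127424² = 0.008870 + 0.009400 + 0.012277 + 0.008356 + 0.015539 + 0.017679 + 0.017679 + 0.007858 + 0.016237 = 0.113896.
To 4 decimal places, D = 0.1139.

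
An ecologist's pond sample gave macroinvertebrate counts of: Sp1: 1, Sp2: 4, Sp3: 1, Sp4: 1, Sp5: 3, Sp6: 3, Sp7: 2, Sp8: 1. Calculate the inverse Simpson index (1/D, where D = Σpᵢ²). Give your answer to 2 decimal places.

6.10

Total N = 1+4+1+1+3+3+2+1 = 16, so the proportions are 0.0625, 0.25, 0.0625, 0.0625, 0.1875, 0.1875, 0.125, 0.0625 (working shown to 6 dp, full precision carried).
D = 0.0625² + 0.25² + 0.0625² + 0.0625² + 0.1875² + 0.1875² + 0.125² + 0.0625² = 0.003906 + 0.062500 + 0.003906 + 0.003906 + 0.035156 + 0.035156 + 0.015625 + 0.003906 = 0.164062.
So 1/D = 6.0952, i.e. 6.10 to 2 decimal places.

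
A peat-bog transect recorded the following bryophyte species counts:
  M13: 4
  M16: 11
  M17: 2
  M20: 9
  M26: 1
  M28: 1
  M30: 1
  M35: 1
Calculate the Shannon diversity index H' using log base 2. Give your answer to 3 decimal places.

2.354

Total N = 4+11+2+9+1+1+1+1 = 30, so the proportions are 0.13333, 0.36667, 0.06667, 0.3, 0.03333, 0.03333, 0.03333, 0.03333 (working shown to 5 dp, full precision carried).
Each pᵢ log₂ pᵢ term: 0.13333×(-2.90689)=-0.38759, 0.36667×(-1.44746)=-0.53073, 0.06667×(-3.90689)=-0.26046, 0.3×(-1.73697)=-0.52109, 0.03333×(-4.90689)=-0.16356, 0.03333×(-4.90689)=-0.16356, 0.03333×(-4.90689)=-0.16356, 0.03333×(-4.90689)=-0.16356.
Sum = -2.35412, so H' = 2.354.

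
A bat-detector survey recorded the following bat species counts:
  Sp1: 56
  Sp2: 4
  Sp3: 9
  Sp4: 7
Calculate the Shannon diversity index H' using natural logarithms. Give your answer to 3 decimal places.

Total N = 56+4+9+7 = 76, so the proportions are 0.73684, 0.05263, 0.11842, 0.09211 (working shown to 5 dp, full precision carried).
Each pᵢ ln pᵢ term: 0.73684×(-0.30538)=-0.22502, 0.05263×(-2.94444)=-0.15497, 0.11842×(-2.13351)=-0.25265, 0.09211×(-2.38482)=-0.21965.
Sum = -0.85230, so H' = 0.852.

0.852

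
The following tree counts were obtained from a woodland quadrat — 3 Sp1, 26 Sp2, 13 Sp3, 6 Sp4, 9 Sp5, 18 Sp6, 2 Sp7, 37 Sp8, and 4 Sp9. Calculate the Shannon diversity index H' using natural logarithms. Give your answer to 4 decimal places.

Total N = 3+26+13+6+9+18+2+37+4 = 118, so the proportions are 0.025424, 0.220339, 0.110169, 0.050847, 0.076271, 0.152542, 0.016949, 0.313559, 0.033898 (working shown to 6 dp, full precision carried).
Each pᵢ ln pᵢ term: 0.025424×(-3.672072)=-0.093358, 0.220339×(-1.512588)=-0.333282, 0.110169×(-2.205735)=-0.243005, 0.050847×(-2.978925)=-0.151471, 0.076271×(-2.573460)=-0.196281, 0.152542×(-1.880313)=-0.286827, 0.016949×(-4.077537)=-0.069111, 0.313559×(-1.159767)=-0.363656, 0.033898×(-3.384390)=-0.114725.
Sum = -1.851715, so H' = 1.8517.

1.8517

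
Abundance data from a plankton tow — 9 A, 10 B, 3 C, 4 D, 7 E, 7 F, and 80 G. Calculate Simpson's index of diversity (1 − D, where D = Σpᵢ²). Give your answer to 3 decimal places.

Total N = 9+10+3+4+7+7+80 = 120, so the proportions are 0.075, 0.08333, 0.025, 0.03333, 0.05833, 0.05833, 0.66667 (working shown to 5 dp, full precision carried).
D = 0.075² + 0.08333² + 0.025² + 0.03333² + 0.05833² + 0.05833² + 0.66667² = 0.00562 + 0.00694 + 0.00063 + 0.00111 + 0.00340 + 0.00340 + 0.44444 = 0.46556.
So 1 − D = 0.53444, i.e. 0.534 to 3 decimal places.

0.534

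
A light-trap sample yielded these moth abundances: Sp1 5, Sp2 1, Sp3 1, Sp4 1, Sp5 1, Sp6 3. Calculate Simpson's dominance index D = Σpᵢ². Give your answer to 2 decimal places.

0.26

Total N = 5+1+1+1+1+3 = 12, so the proportions are 0.4167, 0.0833, 0.0833, 0.0833, 0.0833, 0.25 (working shown to 4 dp, full precision carried).
D = 0.4167² + 0.0833² + 0.0833² + 0.0833² + 0.0833² + 0.25² = 0.1736 + 0.0069 + 0.0069 + 0.0069 + 0.0069 + 0.0625 = 0.2639.
To 2 decimal places, D = 0.26.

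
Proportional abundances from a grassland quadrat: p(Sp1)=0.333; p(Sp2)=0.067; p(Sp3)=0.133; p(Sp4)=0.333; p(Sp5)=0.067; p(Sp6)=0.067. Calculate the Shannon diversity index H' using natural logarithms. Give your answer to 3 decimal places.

Each pᵢ ln pᵢ term (working shown to 5 dp, full precision carried): 0.333×(-1.09961)=-0.36617, 0.067×(-2.70306)=-0.18111, 0.133×(-2.01741)=-0.26832, 0.333×(-1.09961)=-0.36617, 0.067×(-2.70306)=-0.18111, 0.067×(-2.70306)=-0.18111.
Sum = -1.54397, so H' = 1.544.

1.544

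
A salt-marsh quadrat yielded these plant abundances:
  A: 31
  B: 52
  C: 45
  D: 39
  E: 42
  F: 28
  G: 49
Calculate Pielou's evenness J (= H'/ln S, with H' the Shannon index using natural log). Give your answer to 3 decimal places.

0.989

Total N = 31+52+45+39+42+28+49 = 286, so the proportions are 0.10839, 0.18182, 0.15734, 0.13636, 0.14685, 0.0979, 0.17133 (working shown to 5 dp, full precision carried).
H' = −Σ pᵢ ln pᵢ = −((-0.24085) + (-0.30995) + (-0.29098) + (-0.27170) + (-0.28171) + (-0.22750) + (-0.30225)) = 1.92494.
With S = 7 species, ln S = 1.94591, so J = 1.92494/1.94591 = 0.98922, i.e. 0.989 to 3 decimal places.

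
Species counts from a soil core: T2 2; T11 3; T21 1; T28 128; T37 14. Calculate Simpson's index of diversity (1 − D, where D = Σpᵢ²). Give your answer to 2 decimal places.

Total N = 2+3+1+128+14 = 148, so the proportions are 0.0135, 0.0203, 0.0068, 0.8649, 0.0946 (working shown to 4 dp, full precision carried).
D = 0.0135² + 0.0203² + 0.0068² + 0.8649² + 0.0946² = 0.0002 + 0.0004 + 0.0000 + 0.7480 + 0.0089 = 0.7576.
So 1 − D = 0.2424, i.e. 0.24 to 2 decimal places.

0.24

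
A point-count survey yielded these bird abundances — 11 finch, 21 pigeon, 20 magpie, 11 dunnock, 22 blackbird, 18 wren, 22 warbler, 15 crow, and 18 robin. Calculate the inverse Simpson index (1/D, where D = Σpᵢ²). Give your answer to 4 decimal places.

Total N = 11+21+20+11+22+18+22+15+18 = 158, so the proportions are 0.06962025, 0.13291139, 0.12658228, 0.06962025, 0.13924051, 0.11392405, 0.13924051, 0.09493671, 0.11392405 (working shown to 8 dp, full precision carried).
D = 0.06962025² + 0.13291139² + 0.12658228² + 0.06962025² + 0.13924051² + 0.11392405² + 0.13924051² + 0.09493671² + 0.11392405² = 0.00484698 + 0.01766544 + 0.01602307 + 0.00484698 + 0.01938792 + 0.01297869 + 0.01938792 + 0.00901298 + 0.01297869 = 0.11712867.
So 1/D = 8.537620, i.e. 8.5376 to 4 decimal places.

8.5376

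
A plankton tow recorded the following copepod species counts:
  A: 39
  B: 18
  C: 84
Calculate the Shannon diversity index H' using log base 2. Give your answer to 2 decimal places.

1.34

Total N = 39+18+84 = 141, so the proportions are 0.2766, 0.1277, 0.5957 (working shown to 4 dp, full precision carried).
Each pᵢ log₂ pᵢ term: 0.2766×(-1.8541)=-0.5128, 0.1277×(-2.9696)=-0.3791, 0.5957×(-0.7472)=-0.4452.
Sum = -1.3371, so H' = 1.34.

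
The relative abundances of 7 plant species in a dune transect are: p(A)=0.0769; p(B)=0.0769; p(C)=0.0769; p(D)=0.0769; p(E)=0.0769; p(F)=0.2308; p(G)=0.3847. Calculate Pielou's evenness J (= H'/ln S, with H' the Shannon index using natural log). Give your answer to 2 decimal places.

H' = −Σ pᵢ ln pᵢ = −((-0.1973) + (-0.1973) + (-0.1973) + (-0.1973) + (-0.1973) + (-0.3384) + (-0.3675)) = 1.6922 (working shown to 4 dp, full precision carried).
With S = 7 species, ln S = 1.9459, so J = 1.6922/1.9459 = 0.8696, i.e. 0.87 to 2 decimal places.

0.87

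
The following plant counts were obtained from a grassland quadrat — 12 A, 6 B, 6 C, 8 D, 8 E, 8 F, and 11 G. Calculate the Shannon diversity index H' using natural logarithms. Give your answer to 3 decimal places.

Total N = 12+6+6+8+8+8+11 = 59, so the proportions are 0.20339, 0.10169, 0.10169, 0.13559, 0.13559, 0.13559, 0.18644 (working shown to 5 dp, full precision carried).
Each pᵢ ln pᵢ term: 0.20339×(-1.59263)=-0.32392, 0.10169×(-2.28578)=-0.23245, 0.10169×(-2.28578)=-0.23245, 0.13559×(-1.99810)=-0.27093, 0.13559×(-1.99810)=-0.27093, 0.13559×(-1.99810)=-0.27093, 0.18644×(-1.67964)=-0.31315.
Sum = -1.91477, so H' = 1.915.

1.915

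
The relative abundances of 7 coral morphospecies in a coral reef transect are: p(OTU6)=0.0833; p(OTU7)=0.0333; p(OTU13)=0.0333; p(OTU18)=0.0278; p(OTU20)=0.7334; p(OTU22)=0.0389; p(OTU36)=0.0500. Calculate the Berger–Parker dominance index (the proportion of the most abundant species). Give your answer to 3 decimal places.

0.733

The largest proportion is 0.7334, i.e. d = 0.733 to 3 decimal places.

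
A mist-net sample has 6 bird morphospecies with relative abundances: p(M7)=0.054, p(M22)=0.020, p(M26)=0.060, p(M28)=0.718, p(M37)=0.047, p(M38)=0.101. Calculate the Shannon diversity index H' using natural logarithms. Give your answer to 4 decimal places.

Each pᵢ ln pᵢ term (working shown to 6 dp, full precision carried): 0.054×(-2.918771)=-0.157614, 0.02×(-3.912023)=-0.078240, 0.06×(-2.813411)=-0.168805, 0.718×(-0.331286)=-0.237863, 0.047×(-3.057608)=-0.143708, 0.101×(-2.292635)=-0.231556.
Sum = -1.017786, so H' = 1.0178.

1.0178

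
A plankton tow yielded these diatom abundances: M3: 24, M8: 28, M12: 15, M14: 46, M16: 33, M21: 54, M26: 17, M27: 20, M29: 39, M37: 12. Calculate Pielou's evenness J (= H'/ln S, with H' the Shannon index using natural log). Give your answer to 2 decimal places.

0.95

Total N = 24+28+15+46+33+54+17+20+39+12 = 288, so the proportions are 0.0833, 0.0972, 0.0521, 0.1597, 0.1146, 0.1875, 0.059, 0.0694, 0.1354, 0.0417 (working shown to 4 dp, full precision carried).
H' = −Σ pᵢ ln pᵢ = −((-0.2071) + (-0.2266) + (-0.1539) + (-0.2930) + (-0.2482) + (-0.3139) + (-0.1670) + (-0.1852) + (-0.2708) + (-0.1324)) = 2.1981.
With S = 10 species, ln S = 2.3026, so J = 2.1981/2.3026 = 0.9546, i.e. 0.95 to 2 decimal places.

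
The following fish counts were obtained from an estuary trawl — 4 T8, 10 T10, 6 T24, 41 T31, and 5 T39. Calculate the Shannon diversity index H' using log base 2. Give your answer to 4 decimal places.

Total N = 4+10+6+41+5 = 66, so the proportions are 0.060606, 0.151515, 0.090909, 0.621212, 0.075758 (working shown to 6 dp, full precision carried).
Each pᵢ log₂ pᵢ term: 0.060606×(-4.044394)=-0.245115, 0.151515×(-2.722466)=-0.412495, 0.090909×(-3.459432)=-0.314494, 0.621212×(-0.686842)=-0.426675, 0.075758×(-3.722466)=-0.282005.
Sum = -1.680783, so H' = 1.6808.

1.6808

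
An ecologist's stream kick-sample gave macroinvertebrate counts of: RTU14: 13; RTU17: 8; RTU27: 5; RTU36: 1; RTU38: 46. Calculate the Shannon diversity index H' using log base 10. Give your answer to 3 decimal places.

0.470

Total N = 13+8+5+1+46 = 73, so the proportions are 0.17808, 0.10959, 0.06849, 0.0137, 0.63014 (working shown to 5 dp, full precision carried).
Each pᵢ log₁₀ pᵢ term: 0.17808×(-0.74938)=-0.13345, 0.10959×(-0.96023)=-0.10523, 0.06849×(-1.16435)=-0.07975, 0.0137×(-1.86332)=-0.02552, 0.63014×(-0.20057)=-0.12638.
Sum = -0.47034, so H' = 0.470.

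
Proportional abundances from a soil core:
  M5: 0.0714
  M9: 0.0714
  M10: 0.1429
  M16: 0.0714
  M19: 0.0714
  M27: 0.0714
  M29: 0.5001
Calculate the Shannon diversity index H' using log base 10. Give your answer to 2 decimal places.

0.68

Each pᵢ log₁₀ pᵢ term (working shown to 4 dp, full precision carried): 0.0714×(-1.1463)=-0.0818, 0.0714×(-1.1463)=-0.0818, 0.1429×(-0.8450)=-0.1207, 0.0714×(-1.1463)=-0.0818, 0.0714×(-1.1463)=-0.0818, 0.0714×(-1.1463)=-0.0818, 0.5001×(-0.3009)=-0.1505.
Sum = -0.6805, so H' = 0.68.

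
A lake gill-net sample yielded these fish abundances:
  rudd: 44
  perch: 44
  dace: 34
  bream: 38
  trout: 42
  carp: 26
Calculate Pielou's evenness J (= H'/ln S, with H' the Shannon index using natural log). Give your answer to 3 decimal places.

Total N = 44+44+34+38+42+26 = 228, so the proportions are 0.19298, 0.19298, 0.14912, 0.16667, 0.18421, 0.11404 (working shown to 5 dp, full precision carried).
H' = −Σ pᵢ ln pᵢ = −((-0.31749) + (-0.31749) + (-0.28378) + (-0.29863) + (-0.31162) + (-0.24760)) = 1.77660.
With S = 6 species, ln S = 1.79176, so J = 1.77660/1.79176 = 0.99154, i.e. 0.992 to 3 decimal places.

0.992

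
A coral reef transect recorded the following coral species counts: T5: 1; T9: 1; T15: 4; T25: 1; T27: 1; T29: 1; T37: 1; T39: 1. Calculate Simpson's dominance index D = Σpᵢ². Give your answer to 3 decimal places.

Total N = 1+1+4+1+1+1+1+1 = 11, so the proportions are 0.09091, 0.09091, 0.36364, 0.09091, 0.09091, 0.09091, 0.09091, 0.09091 (working shown to 5 dp, full precision carried).
D = 0.09091² + 0.09091² + 0.36364² + 0.09091² + 0.09091² + 0.09091² + 0.09091² + 0.09091² = 0.00826 + 0.00826 + 0.13223 + 0.00826 + 0.00826 + 0.00826 + 0.00826 + 0.00826 = 0.19008.
To 3 decimal places, D = 0.190.

0.190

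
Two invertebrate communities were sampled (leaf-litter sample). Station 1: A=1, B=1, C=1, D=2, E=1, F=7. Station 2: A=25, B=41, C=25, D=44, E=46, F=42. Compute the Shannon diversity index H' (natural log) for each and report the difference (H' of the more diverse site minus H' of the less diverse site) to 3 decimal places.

Station 1: N=13, proportions 0.07692, 0.07692, 0.07692, 0.15385, 0.07692, 0.53846, giving H' = 1.41051 (working shown to 5 dp, full precision carried).
Station 2: N=223, proportions 0.11211, 0.18386, 0.11211, 0.19731, 0.20628, 0.18834, giving H' = 1.76231.
Difference = |1.41051 − 1.76231| = 0.35180, i.e. 0.352 to 3 decimal places.

0.352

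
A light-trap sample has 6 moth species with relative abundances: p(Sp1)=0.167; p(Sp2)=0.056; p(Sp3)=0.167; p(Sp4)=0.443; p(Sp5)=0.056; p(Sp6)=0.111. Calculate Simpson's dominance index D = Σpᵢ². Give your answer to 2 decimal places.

D = 0.167² + 0.056² + 0.167² + 0.443² + 0.056² + 0.111² = 0.0279 + 0.0031 + 0.0279 + 0.1962 + 0.0031 + 0.0123 = 0.2706 (working shown to 4 dp, full precision carried).
To 2 decimal places, D = 0.27.

0.27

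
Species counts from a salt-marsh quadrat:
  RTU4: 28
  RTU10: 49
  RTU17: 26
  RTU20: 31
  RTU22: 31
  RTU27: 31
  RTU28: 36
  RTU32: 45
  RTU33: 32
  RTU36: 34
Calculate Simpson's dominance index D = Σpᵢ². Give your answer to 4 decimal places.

0.1041

Total N = 28+49+26+31+31+31+36+45+32+34 = 343, so the proportions are 0.081633, 0.142857, 0.075802, 0.090379, 0.090379, 0.090379, 0.104956, 0.131195, 0.093294, 0.099125 (working shown to 6 dp, full precision carried).
D = 0.081633² + 0.142857² + 0.075802² + 0.090379² + 0.090379² + 0.090379² + 0.104956² + 0.131195² + 0.093294² + 0.099125² = 0.006664 + 0.020408 + 0.005746 + 0.008168 + 0.008168 + 0.008168 + 0.011016 + 0.017212 + 0.008704 + 0.009826 = 0.104081.
To 4 decimal places, D = 0.1041.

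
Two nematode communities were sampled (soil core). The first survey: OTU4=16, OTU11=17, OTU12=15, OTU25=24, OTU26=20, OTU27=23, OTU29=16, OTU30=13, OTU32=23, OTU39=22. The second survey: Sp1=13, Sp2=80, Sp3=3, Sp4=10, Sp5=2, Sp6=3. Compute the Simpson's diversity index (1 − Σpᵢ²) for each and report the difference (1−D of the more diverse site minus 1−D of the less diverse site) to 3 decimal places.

The first survey: N=189, proportions 0.0846561, 0.0899471, 0.0793651, 0.1269841, 0.1058201, 0.1216931, 0.0846561, 0.0687831, 0.1216931, 0.1164021, giving 1−D = 0.8960555 (working shown to 7 dp, full precision carried).
The second survey: N=111, proportions 0.1171171, 0.7207207, 0.027027, 0.0900901, 0.018018, 0.027027, giving 1−D = 0.4569434.
Difference = |0.8960555 − 0.4569434| = 0.4391121, i.e. 0.439 to 3 decimal places.

0.439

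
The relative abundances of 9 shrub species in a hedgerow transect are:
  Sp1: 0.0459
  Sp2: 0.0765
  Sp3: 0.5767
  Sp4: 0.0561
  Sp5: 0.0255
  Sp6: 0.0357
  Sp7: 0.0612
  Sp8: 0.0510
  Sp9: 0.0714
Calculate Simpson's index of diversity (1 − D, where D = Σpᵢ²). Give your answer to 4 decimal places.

D = 0.0459² + 0.0765² + 0.5767² + 0.0561² + 0.0255² + 0.0357² + 0.0612² + 0.051² + 0.0714² = 0.002107 + 0.005852 + 0.332583 + 0.003147 + 0.000650 + 0.001274 + 0.003745 + 0.002601 + 0.005098 = 0.357058 (working shown to 6 dp, full precision carried).
So 1 − D = 0.642942, i.e. 0.6429 to 4 decimal places.

0.6429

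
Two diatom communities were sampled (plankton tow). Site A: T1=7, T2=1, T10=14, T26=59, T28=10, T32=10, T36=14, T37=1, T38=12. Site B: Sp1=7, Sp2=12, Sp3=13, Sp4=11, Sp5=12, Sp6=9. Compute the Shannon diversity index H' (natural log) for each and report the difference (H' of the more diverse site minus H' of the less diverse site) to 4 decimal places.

0.0760

Site A: N=128, proportions 0.054688, 0.007812, 0.109375, 0.460938, 0.078125, 0.078125, 0.109375, 0.007812, 0.09375, giving H' = 1.696091 (working shown to 6 dp, full precision carried).
Site B: N=64, proportions 0.109375, 0.1875, 0.203125, 0.171875, 0.1875, 0.140625, giving H' = 1.772081.
Difference = |1.696091 − 1.772081| = 0.075990, i.e. 0.0760 to 4 decimal places.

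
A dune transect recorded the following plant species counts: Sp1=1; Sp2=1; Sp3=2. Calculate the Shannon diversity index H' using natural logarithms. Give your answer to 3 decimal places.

1.040

Total N = 1+1+2 = 4, so the proportions are 0.25, 0.25, 0.5 (working shown to 5 dp, full precision carried).
Each pᵢ ln pᵢ term: 0.25×(-1.38629)=-0.34657, 0.25×(-1.38629)=-0.34657, 0.5×(-0.69315)=-0.34657.
Sum = -1.03972, so H' = 1.040.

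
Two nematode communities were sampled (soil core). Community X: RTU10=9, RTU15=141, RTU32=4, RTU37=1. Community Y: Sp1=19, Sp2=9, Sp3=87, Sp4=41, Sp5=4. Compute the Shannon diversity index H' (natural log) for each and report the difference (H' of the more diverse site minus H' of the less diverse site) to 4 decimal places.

0.8090

Community X: N=155, proportions 0.058065, 0.909677, 0.025806, 0.006452, giving H' = 0.378294 (working shown to 6 dp, full precision carried).
Community Y: N=160, proportions 0.11875, 0.05625, 0.54375, 0.25625, 0.025, giving H' = 1.187330.
Difference = |0.378294 − 1.187330| = 0.809036, i.e. 0.8090 to 4 decimal places.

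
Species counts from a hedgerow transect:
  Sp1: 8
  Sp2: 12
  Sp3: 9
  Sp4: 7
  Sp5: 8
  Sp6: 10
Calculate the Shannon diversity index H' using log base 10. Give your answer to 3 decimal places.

0.771

Total N = 8+12+9+7+8+10 = 54, so the proportions are 0.14815, 0.22222, 0.16667, 0.12963, 0.14815, 0.18519 (working shown to 5 dp, full precision carried).
Each pᵢ log₁₀ pᵢ term: 0.14815×(-0.82930)=-0.12286, 0.22222×(-0.65321)=-0.14516, 0.16667×(-0.77815)=-0.12969, 0.12963×(-0.88730)=-0.11502, 0.14815×(-0.82930)=-0.12286, 0.18519×(-0.73239)=-0.13563.
Sum = -0.77122, so H' = 0.771.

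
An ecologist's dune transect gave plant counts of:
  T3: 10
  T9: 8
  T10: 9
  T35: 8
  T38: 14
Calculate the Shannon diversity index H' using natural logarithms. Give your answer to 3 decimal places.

1.585

Total N = 10+8+9+8+14 = 49, so the proportions are 0.20408, 0.16327, 0.18367, 0.16327, 0.28571 (working shown to 5 dp, full precision carried).
Each pᵢ ln pᵢ term: 0.20408×(-1.58924)=-0.32433, 0.16327×(-1.81238)=-0.29590, 0.18367×(-1.69460)=-0.31125, 0.16327×(-1.81238)=-0.29590, 0.28571×(-1.25276)=-0.35793.
Sum = -1.58532, so H' = 1.585.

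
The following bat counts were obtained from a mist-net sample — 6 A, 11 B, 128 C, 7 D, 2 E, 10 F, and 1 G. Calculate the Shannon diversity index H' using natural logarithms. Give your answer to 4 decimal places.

0.8864

Total N = 6+11+128+7+2+10+1 = 165, so the proportions are 0.036364, 0.066667, 0.775758, 0.042424, 0.012121, 0.060606, 0.006061 (working shown to 6 dp, full precision carried).
Each pᵢ ln pᵢ term: 0.036364×(-3.314186)=-0.120516, 0.066667×(-2.708050)=-0.180537, 0.775758×(-0.253915)=-0.196977, 0.042424×(-3.160035)=-0.134062, 0.012121×(-4.412798)=-0.053488, 0.060606×(-2.803360)=-0.169901, 0.006061×(-5.105945)=-0.030945.
Sum = -0.886426, so H' = 0.8864.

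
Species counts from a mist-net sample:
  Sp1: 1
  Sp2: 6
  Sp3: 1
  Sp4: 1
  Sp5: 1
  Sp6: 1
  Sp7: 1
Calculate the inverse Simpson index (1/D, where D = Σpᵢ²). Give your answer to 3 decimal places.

3.429

Total N = 1+6+1+1+1+1+1 = 12, so the proportions are 0.0833333, 0.5, 0.0833333, 0.0833333, 0.0833333, 0.0833333, 0.0833333 (working shown to 7 dp, full precision carried).
D = 0.0833333² + 0.5² + 0.0833333² + 0.0833333² + 0.0833333² + 0.0833333² + 0.0833333² = 0.0069444 + 0.2500000 + 0.0069444 + 0.0069444 + 0.0069444 + 0.0069444 + 0.0069444 = 0.2916667.
So 1/D = 3.42857, i.e. 3.429 to 3 decimal places.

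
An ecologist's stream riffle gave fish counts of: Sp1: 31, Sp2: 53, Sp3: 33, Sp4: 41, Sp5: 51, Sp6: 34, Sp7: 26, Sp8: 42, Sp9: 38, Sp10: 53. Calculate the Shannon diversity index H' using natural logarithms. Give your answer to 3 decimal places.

Total N = 31+53+33+41+51+34+26+42+38+53 = 402, so the proportions are 0.07711, 0.13184, 0.08209, 0.10199, 0.12687, 0.08458, 0.06468, 0.10448, 0.09453, 0.13184 (working shown to 5 dp, full precision carried).
Each pᵢ ln pᵢ term: 0.07711×(-2.56246)=-0.19760, 0.13184×(-2.02616)=-0.26713, 0.08209×(-2.49994)=-0.20522, 0.10199×(-2.28288)=-0.23283, 0.12687×(-2.06463)=-0.26193, 0.08458×(-2.47009)=-0.20891, 0.06468×(-2.73836)=-0.17711, 0.10448×(-2.25878)=-0.23599, 0.09453×(-2.35887)=-0.22298, 0.13184×(-2.02616)=-0.26713.
Sum = -2.27684, so H' = 2.277.

2.277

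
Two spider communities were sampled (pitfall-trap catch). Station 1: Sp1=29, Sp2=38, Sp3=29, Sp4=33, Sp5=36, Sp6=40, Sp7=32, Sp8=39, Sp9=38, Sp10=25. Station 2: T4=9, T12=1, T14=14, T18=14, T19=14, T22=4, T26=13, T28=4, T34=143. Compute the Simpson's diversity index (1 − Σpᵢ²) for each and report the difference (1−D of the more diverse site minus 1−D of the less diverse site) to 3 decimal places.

Station 1: N=339, proportions 0.08555, 0.11209, 0.08555, 0.09735, 0.10619, 0.11799, 0.0944, 0.11504, 0.11209, 0.07375, giving 1−D = 0.89797 (working shown to 5 dp, full precision carried).
Station 2: N=216, proportions 0.04167, 0.00463, 0.06481, 0.06481, 0.06481, 0.01852, 0.06019, 0.01852, 0.66204, giving 1−D = 0.54304.
Difference = |0.89797 − 0.54304| = 0.35493, i.e. 0.355 to 3 decimal places.

0.355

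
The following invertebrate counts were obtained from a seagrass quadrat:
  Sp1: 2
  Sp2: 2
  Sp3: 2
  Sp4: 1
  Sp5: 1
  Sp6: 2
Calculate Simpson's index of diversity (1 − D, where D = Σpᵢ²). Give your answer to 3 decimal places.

0.820

Total N = 2+2+2+1+1+2 = 10, so the proportions are 0.2, 0.2, 0.2, 0.1, 0.1, 0.2 (working shown to 5 dp, full precision carried).
D = 0.2² + 0.2² + 0.2² + 0.1² + 0.1² + 0.2² = 0.04000 + 0.04000 + 0.04000 + 0.01000 + 0.01000 + 0.04000 = 0.18000.
So 1 − D = 0.82000, i.e. 0.820 to 3 decimal places.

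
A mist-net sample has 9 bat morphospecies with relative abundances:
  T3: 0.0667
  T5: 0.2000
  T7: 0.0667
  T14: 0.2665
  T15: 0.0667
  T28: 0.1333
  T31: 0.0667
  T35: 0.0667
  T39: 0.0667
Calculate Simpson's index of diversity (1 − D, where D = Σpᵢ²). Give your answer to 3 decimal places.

D = 0.0667² + 0.2² + 0.0667² + 0.2665² + 0.0667² + 0.1333² + 0.0667² + 0.0667² + 0.0667² = 0.00445 + 0.04000 + 0.00445 + 0.07102 + 0.00445 + 0.01777 + 0.00445 + 0.00445 + 0.00445 = 0.15548 (working shown to 5 dp, full precision carried).
So 1 − D = 0.84452, i.e. 0.845 to 3 decimal places.

0.845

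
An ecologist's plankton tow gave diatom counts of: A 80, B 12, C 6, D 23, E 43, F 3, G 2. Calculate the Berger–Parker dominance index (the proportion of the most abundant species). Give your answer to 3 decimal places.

Total N = 80+12+6+23+43+3+2 = 169, so the proportions are 0.47337, 0.07101, 0.0355, 0.13609, 0.25444, 0.01775, 0.01183 (working shown to 5 dp, full precision carried).
The largest proportion is 0.47337, i.e. d = 0.473 to 3 decimal places.

0.473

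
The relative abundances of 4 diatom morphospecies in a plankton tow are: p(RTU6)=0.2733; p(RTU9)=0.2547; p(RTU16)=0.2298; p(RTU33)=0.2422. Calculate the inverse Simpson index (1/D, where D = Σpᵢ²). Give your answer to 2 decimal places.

3.98

D = 0.2733² + 0.2547² + 0.2298² + 0.2422² = 0.074693 + 0.064872 + 0.052808 + 0.058661 = 0.251034 (working shown to 6 dp, full precision carried).
So 1/D = 3.9835, i.e. 3.98 to 2 decimal places.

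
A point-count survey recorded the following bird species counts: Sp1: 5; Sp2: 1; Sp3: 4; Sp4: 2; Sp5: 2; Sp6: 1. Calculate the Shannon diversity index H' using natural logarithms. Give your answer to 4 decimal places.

1.6171

Total N = 5+1+4+2+2+1 = 15, so the proportions are 0.333333, 0.066667, 0.266667, 0.133333, 0.133333, 0.066667 (working shown to 6 dp, full precision carried).
Each pᵢ ln pᵢ term: 0.333333×(-1.098612)=-0.366204, 0.066667×(-2.708050)=-0.180537, 0.266667×(-1.321756)=-0.352468, 0.133333×(-2.014903)=-0.268654, 0.133333×(-2.014903)=-0.268654, 0.066667×(-2.708050)=-0.180537.
Sum = -1.617053, so H' = 1.6171.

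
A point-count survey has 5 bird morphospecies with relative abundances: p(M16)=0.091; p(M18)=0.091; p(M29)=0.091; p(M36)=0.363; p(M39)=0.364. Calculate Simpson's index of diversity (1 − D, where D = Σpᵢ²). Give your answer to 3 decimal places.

D = 0.091² + 0.091² + 0.091² + 0.363² + 0.364² = 0.00828 + 0.00828 + 0.00828 + 0.13177 + 0.13250 = 0.28911 (working shown to 5 dp, full precision carried).
So 1 − D = 0.71089, i.e. 0.711 to 3 decimal places.

0.711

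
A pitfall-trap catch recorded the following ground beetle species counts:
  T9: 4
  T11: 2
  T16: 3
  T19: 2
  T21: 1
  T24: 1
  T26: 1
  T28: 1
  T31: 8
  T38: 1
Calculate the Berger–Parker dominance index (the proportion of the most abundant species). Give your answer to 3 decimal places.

0.333

Total N = 4+2+3+2+1+1+1+1+8+1 = 24, so the proportions are 0.16667, 0.08333, 0.125, 0.08333, 0.04167, 0.04167, 0.04167, 0.04167, 0.33333, 0.04167 (working shown to 5 dp, full precision carried).
The largest proportion is 0.33333, i.e. d = 0.333 to 3 decimal places.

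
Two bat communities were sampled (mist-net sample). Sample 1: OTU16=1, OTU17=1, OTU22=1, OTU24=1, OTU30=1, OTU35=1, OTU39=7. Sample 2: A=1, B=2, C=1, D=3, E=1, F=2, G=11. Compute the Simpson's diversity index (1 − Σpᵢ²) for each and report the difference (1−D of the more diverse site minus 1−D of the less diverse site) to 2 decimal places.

0.01

Sample 1: N=13, proportions 0.0769, 0.0769, 0.0769, 0.0769, 0.0769, 0.0769, 0.5385, giving 1−D = 0.6746 (working shown to 4 dp, full precision carried).
Sample 2: N=21, proportions 0.0476, 0.0952, 0.0476, 0.1429, 0.0476, 0.0952, 0.5238, giving 1−D = 0.6803.
Difference = |0.6746 − 0.6803| = 0.0057, i.e. 0.01 to 2 decimal places.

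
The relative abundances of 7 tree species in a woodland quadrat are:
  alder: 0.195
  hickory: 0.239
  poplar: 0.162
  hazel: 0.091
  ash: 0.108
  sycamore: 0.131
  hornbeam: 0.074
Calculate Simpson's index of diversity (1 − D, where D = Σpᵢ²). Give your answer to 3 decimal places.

0.836

D = 0.195² + 0.239² + 0.162² + 0.091² + 0.108² + 0.131² + 0.074² = 0.03803 + 0.05712 + 0.02624 + 0.00828 + 0.01166 + 0.01716 + 0.00548 = 0.16397 (working shown to 5 dp, full precision carried).
So 1 − D = 0.83603, i.e. 0.836 to 3 decimal places.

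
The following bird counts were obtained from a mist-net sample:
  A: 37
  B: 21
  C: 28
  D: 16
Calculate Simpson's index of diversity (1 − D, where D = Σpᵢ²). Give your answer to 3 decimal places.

Total N = 37+21+28+16 = 102, so the proportions are 0.36275, 0.20588, 0.27451, 0.15686 (working shown to 5 dp, full precision carried).
D = 0.36275² + 0.20588² + 0.27451² + 0.15686² = 0.13158 + 0.04239 + 0.07536 + 0.02461 = 0.27393.
So 1 − D = 0.72607, i.e. 0.726 to 3 decimal places.

0.726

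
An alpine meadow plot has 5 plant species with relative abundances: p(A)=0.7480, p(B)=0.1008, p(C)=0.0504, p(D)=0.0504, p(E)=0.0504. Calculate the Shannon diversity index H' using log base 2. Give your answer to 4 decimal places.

1.2988

Each pᵢ log₂ pᵢ term (working shown to 6 dp, full precision carried): 0.748×(-0.418890)=-0.313330, 0.1008×(-3.310432)=-0.333692, 0.0504×(-4.310432)=-0.217246, 0.0504×(-4.310432)=-0.217246, 0.0504×(-4.310432)=-0.217246.
Sum = -1.298759, so H' = 1.2988.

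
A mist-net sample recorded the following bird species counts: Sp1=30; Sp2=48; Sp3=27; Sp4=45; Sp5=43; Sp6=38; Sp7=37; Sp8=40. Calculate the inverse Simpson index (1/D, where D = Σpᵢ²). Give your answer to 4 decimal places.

Total N = 30+48+27+45+43+38+37+40 = 308, so the proportions are 0.0974026, 0.15584416, 0.08766234, 0.1461039, 0.13961039, 0.12337662, 0.12012987, 0.12987013 (working shown to 8 dp, full precision carried).
D = 0.0974026² + 0.15584416² + 0.08766234² + 0.1461039² + 0.13961039² + 0.12337662² + 0.12012987² + 0.12987013² = 0.00948727 + 0.02428740 + 0.00768469 + 0.02134635 + 0.01949106 + 0.01522179 + 0.01443119 + 0.01686625 = 0.12881599.
So 1/D = 7.763011, i.e. 7.7630 to 4 decimal places.

7.7630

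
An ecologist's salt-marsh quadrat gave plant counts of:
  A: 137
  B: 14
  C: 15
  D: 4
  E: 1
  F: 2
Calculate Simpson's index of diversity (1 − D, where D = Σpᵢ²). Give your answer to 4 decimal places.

Total N = 137+14+15+4+1+2 = 173, so the proportions are 0.791908, 0.080925, 0.086705, 0.023121, 0.00578, 0.011561 (working shown to 6 dp, full precision carried).
D = 0.791908² + 0.080925² + 0.086705² + 0.023121² + 0.00578² + 0.011561² = 0.627118 + 0.006549 + 0.007518 + 0.000535 + 0.000033 + 0.000134 = 0.641886.
So 1 − D = 0.358114, i.e. 0.3581 to 4 decimal places.

0.3581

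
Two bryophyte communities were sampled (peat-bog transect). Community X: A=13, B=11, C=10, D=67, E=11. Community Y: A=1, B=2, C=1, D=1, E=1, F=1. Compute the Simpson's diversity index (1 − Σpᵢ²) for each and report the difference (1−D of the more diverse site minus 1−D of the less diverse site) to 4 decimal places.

Community X: N=112, proportions 0.11607143, 0.09821429, 0.08928571, 0.59821429, 0.09821429, giving 1−D = 0.60140306 (working shown to 8 dp, full precision carried).
Community Y: N=7, proportions 0.14285714, 0.28571429, 0.14285714, 0.14285714, 0.14285714, 0.14285714, giving 1−D = 0.81632653.
Difference = |0.60140306 − 0.81632653| = 0.21492347, i.e. 0.2149 to 4 decimal places.

0.2149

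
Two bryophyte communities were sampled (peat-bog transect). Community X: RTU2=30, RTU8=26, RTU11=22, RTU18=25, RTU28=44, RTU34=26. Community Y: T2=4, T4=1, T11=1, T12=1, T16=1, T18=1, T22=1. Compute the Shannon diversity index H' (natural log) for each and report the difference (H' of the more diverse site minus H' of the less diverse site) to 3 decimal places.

0.015

Community X: N=173, proportions 0.17341, 0.15029, 0.12717, 0.14451, 0.25434, 0.15029, giving H' = 1.76349 (working shown to 5 dp, full precision carried).
Community Y: N=10, proportions 0.4, 0.1, 0.1, 0.1, 0.1, 0.1, 0.1, giving H' = 1.74807.
Difference = |1.76349 − 1.74807| = 0.01542, i.e. 0.015 to 3 decimal places.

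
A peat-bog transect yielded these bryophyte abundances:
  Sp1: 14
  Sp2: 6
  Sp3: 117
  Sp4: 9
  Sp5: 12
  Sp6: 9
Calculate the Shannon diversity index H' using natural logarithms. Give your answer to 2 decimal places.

1.08

Total N = 14+6+117+9+12+9 = 167, so the proportions are 0.0838, 0.0359, 0.7006, 0.0539, 0.0719, 0.0539 (working shown to 4 dp, full precision carried).
Each pᵢ ln pᵢ term: 0.0838×(-2.4789)=-0.2078, 0.0359×(-3.3262)=-0.1195, 0.7006×(-0.3558)=-0.2493, 0.0539×(-2.9208)=-0.1574, 0.0719×(-2.6331)=-0.1892, 0.0539×(-2.9208)=-0.1574.
Sum = -1.0806, so H' = 1.08.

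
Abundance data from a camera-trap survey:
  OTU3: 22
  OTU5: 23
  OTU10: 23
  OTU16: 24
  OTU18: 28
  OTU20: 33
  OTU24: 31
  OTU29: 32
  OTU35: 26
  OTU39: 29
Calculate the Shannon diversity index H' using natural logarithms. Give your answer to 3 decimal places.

Total N = 22+23+23+24+28+33+31+32+26+29 = 271, so the proportions are 0.08118, 0.08487, 0.08487, 0.08856, 0.10332, 0.12177, 0.11439, 0.11808, 0.09594, 0.10701 (working shown to 5 dp, full precision carried).
Each pᵢ ln pᵢ term: 0.08118×(-2.51108)=-0.20385, 0.08487×(-2.46662)=-0.20934, 0.08487×(-2.46662)=-0.20934, 0.08856×(-2.42406)=-0.21468, 0.10332×(-2.26991)=-0.23453, 0.12177×(-2.10561)=-0.25640, 0.11439×(-2.16813)=-0.24802, 0.11808×(-2.13638)=-0.25227, 0.09594×(-2.34402)=-0.22489, 0.10701×(-2.23482)=-0.23915.
Sum = -2.29247, so H' = 2.292.

2.292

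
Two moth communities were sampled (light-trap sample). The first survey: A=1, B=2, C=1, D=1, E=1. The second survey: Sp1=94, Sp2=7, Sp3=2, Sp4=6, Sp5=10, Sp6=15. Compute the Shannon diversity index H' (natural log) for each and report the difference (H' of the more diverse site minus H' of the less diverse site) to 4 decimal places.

The first survey: N=6, proportions 0.166667, 0.333333, 0.166667, 0.166667, 0.166667, giving H' = 1.560710 (working shown to 6 dp, full precision carried).
The second survey: N=134, proportions 0.701493, 0.052239, 0.014925, 0.044776, 0.074627, 0.11194, giving H' = 1.043552.
Difference = |1.560710 − 1.043552| = 0.517158, i.e. 0.5172 to 4 decimal places.

0.5172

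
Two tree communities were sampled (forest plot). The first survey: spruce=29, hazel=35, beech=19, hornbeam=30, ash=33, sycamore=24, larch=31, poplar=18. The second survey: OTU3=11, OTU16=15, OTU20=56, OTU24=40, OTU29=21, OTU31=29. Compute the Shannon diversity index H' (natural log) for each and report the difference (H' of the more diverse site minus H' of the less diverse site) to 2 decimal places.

0.40

The first survey: N=219, proportions 0.1324, 0.1598, 0.0868, 0.137, 0.1507, 0.1096, 0.1416, 0.0822, giving H' = 2.0548 (working shown to 4 dp, full precision carried).
The second survey: N=172, proportions 0.064, 0.0872, 0.3256, 0.2326, 0.1221, 0.1686, giving H' = 1.6501.
Difference = |2.0548 − 1.6501| = 0.4047, i.e. 0.40 to 2 decimal places.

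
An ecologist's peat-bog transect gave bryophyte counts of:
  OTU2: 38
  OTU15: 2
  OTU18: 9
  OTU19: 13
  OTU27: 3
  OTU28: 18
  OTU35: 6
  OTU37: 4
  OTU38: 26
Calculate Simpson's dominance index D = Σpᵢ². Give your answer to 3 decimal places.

Total N = 38+2+9+13+3+18+6+4+26 = 119, so the proportions are 0.31933, 0.01681, 0.07563, 0.10924, 0.02521, 0.15126, 0.05042, 0.03361, 0.21849 (working shown to 5 dp, full precision carried).
D = 0.31933² + 0.01681² + 0.07563² + 0.10924² + 0.02521² + 0.15126² + 0.05042² + 0.03361² + 0.21849² = 0.10197 + 0.00028 + 0.00572 + 0.01193 + 0.00064 + 0.02288 + 0.00254 + 0.00113 + 0.04774 = 0.19483.
To 3 decimal places, D = 0.195.

0.195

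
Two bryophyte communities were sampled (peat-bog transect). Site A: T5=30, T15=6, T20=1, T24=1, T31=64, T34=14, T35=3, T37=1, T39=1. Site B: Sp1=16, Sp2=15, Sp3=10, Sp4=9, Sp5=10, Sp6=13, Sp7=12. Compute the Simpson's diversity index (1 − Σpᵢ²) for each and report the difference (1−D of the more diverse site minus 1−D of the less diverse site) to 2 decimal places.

Site A: N=121, proportions 0.2479, 0.0496, 0.0083, 0.0083, 0.5289, 0.1157, 0.0248, 0.0083, 0.0083, giving 1−D = 0.6420 (working shown to 4 dp, full precision carried).
Site B: N=85, proportions 0.1882, 0.1765, 0.1176, 0.1059, 0.1176, 0.1529, 0.1412, giving 1−D = 0.8512.
Difference = |0.6420 − 0.8512| = 0.2092, i.e. 0.21 to 2 decimal places.

0.21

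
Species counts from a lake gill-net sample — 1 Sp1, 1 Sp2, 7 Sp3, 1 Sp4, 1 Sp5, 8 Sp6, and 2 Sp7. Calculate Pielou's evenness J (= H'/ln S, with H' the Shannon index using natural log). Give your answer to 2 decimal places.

Total N = 1+1+7+1+1+8+2 = 21, so the proportions are 0.0476, 0.0476, 0.3333, 0.0476, 0.0476, 0.381, 0.0952 (working shown to 4 dp, full precision carried).
H' = −Σ pᵢ ln pᵢ = −((-0.1450) + (-0.1450) + (-0.3662) + (-0.1450) + (-0.1450) + (-0.3676) + (-0.2239)) = 1.5377.
With S = 7 species, ln S = 1.9459, so J = 1.5377/1.9459 = 0.7902, i.e. 0.79 to 2 decimal places.

0.79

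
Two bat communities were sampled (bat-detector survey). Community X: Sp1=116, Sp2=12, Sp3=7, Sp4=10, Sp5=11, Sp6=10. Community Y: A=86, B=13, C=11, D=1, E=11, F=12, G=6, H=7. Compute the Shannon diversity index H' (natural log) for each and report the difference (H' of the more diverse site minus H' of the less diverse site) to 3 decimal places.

0.338

Community X: N=166, proportions 0.6988, 0.07229, 0.04217, 0.06024, 0.06627, 0.06024, giving H' = 1.09220 (working shown to 5 dp, full precision carried).
Community Y: N=147, proportions 0.58503, 0.08844, 0.07483, 0.0068, 0.07483, 0.08163, 0.04082, 0.04762, giving H' = 1.43014.
Difference = |1.09220 − 1.43014| = 0.33794, i.e. 0.338 to 3 decimal places.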